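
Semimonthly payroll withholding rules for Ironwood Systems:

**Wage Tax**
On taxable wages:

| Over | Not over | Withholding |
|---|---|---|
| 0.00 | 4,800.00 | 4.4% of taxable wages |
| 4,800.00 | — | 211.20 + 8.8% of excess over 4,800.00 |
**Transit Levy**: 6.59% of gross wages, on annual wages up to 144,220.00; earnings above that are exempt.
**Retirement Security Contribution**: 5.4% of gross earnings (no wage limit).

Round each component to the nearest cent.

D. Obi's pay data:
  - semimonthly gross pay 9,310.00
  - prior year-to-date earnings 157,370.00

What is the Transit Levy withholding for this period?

0.00

Transit Levy: YTD 157,370.00 ≥ cap 144,220.00 → 0.00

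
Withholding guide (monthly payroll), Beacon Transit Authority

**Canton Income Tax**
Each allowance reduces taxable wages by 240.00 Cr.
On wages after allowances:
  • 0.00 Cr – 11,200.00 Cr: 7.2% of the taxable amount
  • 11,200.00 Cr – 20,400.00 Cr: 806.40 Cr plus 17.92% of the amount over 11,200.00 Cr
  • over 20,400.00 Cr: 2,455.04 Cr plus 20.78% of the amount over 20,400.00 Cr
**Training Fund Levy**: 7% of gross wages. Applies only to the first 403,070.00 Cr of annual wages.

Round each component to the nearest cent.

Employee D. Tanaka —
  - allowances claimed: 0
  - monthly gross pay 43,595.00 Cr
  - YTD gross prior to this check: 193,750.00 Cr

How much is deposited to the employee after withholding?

Canton Income Tax: taxable = 43,595.00 Cr
  2,455.04 Cr + 20.78% × (43,595.00 Cr − 20,400.00 Cr) = 2,455.04 Cr + 20.78% × 23,195.00 Cr = 7,274.96 Cr
Training Fund Levy: 7% × 43,595.00 Cr = 3,051.65 Cr
Total withheld: 7,274.96 Cr + 3,051.65 Cr = 10,326.61 Cr
Net pay: 43,595.00 Cr − 10,326.61 Cr = 33,268.39 Cr

33,268.39 Cr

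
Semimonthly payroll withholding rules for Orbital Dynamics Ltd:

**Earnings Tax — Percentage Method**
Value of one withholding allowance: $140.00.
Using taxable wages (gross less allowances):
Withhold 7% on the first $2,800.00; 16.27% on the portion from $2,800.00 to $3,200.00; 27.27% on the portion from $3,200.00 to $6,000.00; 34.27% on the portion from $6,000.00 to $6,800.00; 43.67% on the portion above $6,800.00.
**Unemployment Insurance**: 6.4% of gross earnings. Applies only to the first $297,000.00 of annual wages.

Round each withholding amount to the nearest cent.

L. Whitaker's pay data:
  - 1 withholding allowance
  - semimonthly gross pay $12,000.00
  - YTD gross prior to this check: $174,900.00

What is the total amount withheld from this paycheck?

Earnings Tax: taxable = $12,000.00 − 1×$140.00 = $11,860.00
  $1,298.80 + 43.67% × ($11,860.00 − $6,800.00) = $1,298.80 + 43.67% × $5,060.00 = $3,508.50
Unemployment Insurance: 6.4% × $12,000.00 = $768.00
Total: $3,508.50 + $768.00 = $4,276.50

$4,276.50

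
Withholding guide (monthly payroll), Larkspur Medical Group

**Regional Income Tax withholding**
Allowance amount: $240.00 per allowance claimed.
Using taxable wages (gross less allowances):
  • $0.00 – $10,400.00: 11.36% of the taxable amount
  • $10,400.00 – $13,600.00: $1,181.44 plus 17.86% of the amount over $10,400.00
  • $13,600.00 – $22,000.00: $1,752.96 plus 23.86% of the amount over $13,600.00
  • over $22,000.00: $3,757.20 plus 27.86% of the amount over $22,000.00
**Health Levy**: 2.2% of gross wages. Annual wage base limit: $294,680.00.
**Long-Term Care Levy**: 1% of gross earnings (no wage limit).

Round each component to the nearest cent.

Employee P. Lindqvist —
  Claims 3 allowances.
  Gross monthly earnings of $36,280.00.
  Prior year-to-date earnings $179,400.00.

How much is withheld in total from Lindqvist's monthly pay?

Regional Income Tax: taxable = $36,280.00 − 3×$240.00 = $35,560.00
  $3,757.20 + 27.86% × ($35,560.00 − $22,000.00) = $3,757.20 + 27.86% × $13,560.00 = $7,535.02
Health Levy: 2.2% × $36,280.00 = $798.16
Long-Term Care Levy: 1% × $36,280.00 = $362.80
Total: $7,535.02 + $798.16 + $362.80 = $8,695.98

$8,695.98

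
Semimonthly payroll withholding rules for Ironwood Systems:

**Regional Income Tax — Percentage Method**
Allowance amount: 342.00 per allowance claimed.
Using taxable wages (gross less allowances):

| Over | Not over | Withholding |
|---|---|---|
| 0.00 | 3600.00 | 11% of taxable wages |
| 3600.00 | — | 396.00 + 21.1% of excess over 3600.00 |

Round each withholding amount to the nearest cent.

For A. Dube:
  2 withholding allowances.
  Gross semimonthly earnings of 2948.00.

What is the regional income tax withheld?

249.04

Regional Income Tax: taxable = 2948.00 − 2×342.00 = 2264.00
  11% × 2264.00 = 249.04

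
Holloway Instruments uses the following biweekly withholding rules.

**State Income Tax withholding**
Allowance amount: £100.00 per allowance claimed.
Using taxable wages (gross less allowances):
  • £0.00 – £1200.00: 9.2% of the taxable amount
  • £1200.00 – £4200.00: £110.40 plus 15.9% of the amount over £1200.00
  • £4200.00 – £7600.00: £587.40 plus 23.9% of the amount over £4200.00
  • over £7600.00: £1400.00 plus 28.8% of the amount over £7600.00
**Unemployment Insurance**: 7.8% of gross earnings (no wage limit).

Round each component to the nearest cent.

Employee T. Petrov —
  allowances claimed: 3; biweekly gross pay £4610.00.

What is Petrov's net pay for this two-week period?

State Income Tax: taxable = £4610.00 − 3×£100.00 = £4310.00
  £587.40 + 23.9% × (£4310.00 − £4200.00) = £587.40 + 23.9% × £110.00 = £613.69
Unemployment Insurance: 7.8% × £4610.00 = £359.58
Total withheld: £613.69 + £359.58 = £973.27
Net pay: £4610.00 − £973.27 = £3636.73

£3636.73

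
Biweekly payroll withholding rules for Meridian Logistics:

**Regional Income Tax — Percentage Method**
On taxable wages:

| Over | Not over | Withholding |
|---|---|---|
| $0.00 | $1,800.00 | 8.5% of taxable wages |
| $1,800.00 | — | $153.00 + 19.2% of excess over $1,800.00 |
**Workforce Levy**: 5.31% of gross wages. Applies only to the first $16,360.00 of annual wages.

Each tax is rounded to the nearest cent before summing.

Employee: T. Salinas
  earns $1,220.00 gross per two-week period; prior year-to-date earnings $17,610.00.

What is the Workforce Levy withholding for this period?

$0.00

Workforce Levy: YTD $17,610.00 ≥ cap $16,360.00 → $0.00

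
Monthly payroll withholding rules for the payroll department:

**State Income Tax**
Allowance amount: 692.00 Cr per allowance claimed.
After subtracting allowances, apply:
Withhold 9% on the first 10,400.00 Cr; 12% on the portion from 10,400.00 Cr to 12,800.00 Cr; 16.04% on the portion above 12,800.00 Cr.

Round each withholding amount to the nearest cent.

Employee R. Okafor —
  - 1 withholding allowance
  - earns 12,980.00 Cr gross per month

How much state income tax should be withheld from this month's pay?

1,162.56 Cr

State Income Tax: taxable = 12,980.00 Cr − 1×692.00 Cr = 12,288.00 Cr
  936.00 Cr + 12% × (12,288.00 Cr − 10,400.00 Cr) = 936.00 Cr + 12% × 1,888.00 Cr = 1,162.56 Cr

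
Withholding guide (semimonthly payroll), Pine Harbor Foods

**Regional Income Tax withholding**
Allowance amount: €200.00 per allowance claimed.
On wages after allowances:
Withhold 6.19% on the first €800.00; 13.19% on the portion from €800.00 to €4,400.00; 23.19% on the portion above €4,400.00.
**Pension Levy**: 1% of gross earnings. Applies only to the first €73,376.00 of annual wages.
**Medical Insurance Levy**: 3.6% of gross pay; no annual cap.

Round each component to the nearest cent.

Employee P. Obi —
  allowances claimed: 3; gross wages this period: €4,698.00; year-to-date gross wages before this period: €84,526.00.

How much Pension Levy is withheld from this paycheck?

€0.00

Pension Levy: YTD €84,526.00 ≥ cap €73,376.00 → €0.00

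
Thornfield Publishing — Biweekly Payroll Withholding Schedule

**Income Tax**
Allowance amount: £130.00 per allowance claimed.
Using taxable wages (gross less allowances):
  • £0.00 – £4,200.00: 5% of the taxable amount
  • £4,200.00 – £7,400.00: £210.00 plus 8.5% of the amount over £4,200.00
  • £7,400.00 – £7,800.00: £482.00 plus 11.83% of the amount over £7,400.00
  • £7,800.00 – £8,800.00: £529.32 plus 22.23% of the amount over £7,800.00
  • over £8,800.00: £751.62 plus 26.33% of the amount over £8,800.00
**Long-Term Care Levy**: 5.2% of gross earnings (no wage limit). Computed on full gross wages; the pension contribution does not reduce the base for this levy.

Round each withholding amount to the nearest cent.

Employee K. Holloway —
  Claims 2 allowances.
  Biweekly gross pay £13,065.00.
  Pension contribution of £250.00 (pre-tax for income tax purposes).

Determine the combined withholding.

£2,419.69

Income Tax: taxable = £13,065.00 − £250.00 − 2×£130.00 = £12,555.00
  £751.62 + 26.33% × (£12,555.00 − £8,800.00) = £751.62 + 26.33% × £3,755.00 = £1,740.31
Long-Term Care Levy: 5.2% × £13,065.00 = £679.38
Total: £1,740.31 + £679.38 = £2,419.69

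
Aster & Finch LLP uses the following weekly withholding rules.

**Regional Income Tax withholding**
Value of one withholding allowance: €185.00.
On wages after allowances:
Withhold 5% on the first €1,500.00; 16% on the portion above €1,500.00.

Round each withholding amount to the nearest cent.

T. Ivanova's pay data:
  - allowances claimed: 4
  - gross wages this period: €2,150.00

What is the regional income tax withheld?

Regional Income Tax: taxable = €2,150.00 − 4×€185.00 = €1,410.00
  5% × €1,410.00 = €70.50

€70.50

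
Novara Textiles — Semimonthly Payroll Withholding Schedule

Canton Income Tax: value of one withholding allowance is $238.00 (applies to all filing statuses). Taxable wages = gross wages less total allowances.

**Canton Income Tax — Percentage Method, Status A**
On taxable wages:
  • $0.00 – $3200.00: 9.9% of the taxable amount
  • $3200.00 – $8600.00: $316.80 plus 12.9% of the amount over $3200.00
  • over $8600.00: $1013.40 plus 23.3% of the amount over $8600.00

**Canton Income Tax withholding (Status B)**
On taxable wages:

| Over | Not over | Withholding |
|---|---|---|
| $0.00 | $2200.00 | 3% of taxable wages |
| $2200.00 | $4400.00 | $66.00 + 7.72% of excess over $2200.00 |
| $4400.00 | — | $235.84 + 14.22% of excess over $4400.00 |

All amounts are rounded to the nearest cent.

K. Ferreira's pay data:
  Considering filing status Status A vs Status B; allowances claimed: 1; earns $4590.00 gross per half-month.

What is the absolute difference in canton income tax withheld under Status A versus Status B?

Canton Income Tax (Status A): taxable = $4590.00 − 1×$238.00 = $4352.00
  $316.80 + 12.9% × ($4352.00 − $3200.00) = $316.80 + 12.9% × $1152.00 = $465.41
Canton Income Tax (Status B): taxable = $4590.00 − 1×$238.00 = $4352.00
  $66.00 + 7.72% × ($4352.00 − $2200.00) = $66.00 + 7.72% × $2152.00 = $232.13
Difference: |$465.41 − $232.13| = $233.28 (higher under Status A)

$233.28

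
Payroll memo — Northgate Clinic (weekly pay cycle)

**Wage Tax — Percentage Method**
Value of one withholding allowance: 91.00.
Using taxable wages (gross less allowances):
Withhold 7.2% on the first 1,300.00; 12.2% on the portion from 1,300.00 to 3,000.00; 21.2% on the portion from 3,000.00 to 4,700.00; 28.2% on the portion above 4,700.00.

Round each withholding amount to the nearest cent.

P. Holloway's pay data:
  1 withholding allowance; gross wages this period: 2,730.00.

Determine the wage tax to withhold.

Wage Tax: taxable = 2,730.00 − 1×91.00 = 2,639.00
  93.60 + 12.2% × (2,639.00 − 1,300.00) = 93.60 + 12.2% × 1,339.00 = 256.96

256.96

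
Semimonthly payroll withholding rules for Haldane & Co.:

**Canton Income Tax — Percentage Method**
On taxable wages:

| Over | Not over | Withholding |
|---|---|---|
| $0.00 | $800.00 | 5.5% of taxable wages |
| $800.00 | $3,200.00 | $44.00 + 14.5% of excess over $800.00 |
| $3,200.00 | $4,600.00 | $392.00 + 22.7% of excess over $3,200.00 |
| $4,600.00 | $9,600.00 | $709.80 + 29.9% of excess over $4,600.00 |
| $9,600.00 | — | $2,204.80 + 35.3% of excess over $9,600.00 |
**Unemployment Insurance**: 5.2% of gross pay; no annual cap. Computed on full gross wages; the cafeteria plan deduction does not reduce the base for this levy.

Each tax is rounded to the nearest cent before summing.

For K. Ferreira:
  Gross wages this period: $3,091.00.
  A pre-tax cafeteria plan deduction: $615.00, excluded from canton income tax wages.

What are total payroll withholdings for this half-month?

$447.75

Canton Income Tax: taxable = $3,091.00 − $615.00 = $2,476.00
  $44.00 + 14.5% × ($2,476.00 − $800.00) = $44.00 + 14.5% × $1,676.00 = $287.02
Unemployment Insurance: 5.2% × $3,091.00 = $160.73
Total: $287.02 + $160.73 = $447.75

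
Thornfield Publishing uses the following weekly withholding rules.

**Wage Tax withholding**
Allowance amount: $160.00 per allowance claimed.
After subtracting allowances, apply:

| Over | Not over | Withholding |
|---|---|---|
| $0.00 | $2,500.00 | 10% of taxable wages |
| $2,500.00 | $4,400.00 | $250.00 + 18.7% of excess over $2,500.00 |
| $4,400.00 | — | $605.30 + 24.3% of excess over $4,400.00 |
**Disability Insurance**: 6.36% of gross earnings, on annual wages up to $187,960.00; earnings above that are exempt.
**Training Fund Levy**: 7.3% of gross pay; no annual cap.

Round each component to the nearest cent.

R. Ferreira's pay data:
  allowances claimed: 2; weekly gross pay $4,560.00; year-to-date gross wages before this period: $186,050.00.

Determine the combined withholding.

Wage Tax: taxable = $4,560.00 − 2×$160.00 = $4,240.00
  $250.00 + 18.7% × ($4,240.00 − $2,500.00) = $250.00 + 18.7% × $1,740.00 = $575.38
Disability Insurance: cap $187,960.00 − YTD $186,050.00 = $1,910.00 subject; 6.36% × $1,910.00 = $121.48
Training Fund Levy: 7.3% × $4,560.00 = $332.88
Total: $575.38 + $121.48 + $332.88 = $1,029.74

$1,029.74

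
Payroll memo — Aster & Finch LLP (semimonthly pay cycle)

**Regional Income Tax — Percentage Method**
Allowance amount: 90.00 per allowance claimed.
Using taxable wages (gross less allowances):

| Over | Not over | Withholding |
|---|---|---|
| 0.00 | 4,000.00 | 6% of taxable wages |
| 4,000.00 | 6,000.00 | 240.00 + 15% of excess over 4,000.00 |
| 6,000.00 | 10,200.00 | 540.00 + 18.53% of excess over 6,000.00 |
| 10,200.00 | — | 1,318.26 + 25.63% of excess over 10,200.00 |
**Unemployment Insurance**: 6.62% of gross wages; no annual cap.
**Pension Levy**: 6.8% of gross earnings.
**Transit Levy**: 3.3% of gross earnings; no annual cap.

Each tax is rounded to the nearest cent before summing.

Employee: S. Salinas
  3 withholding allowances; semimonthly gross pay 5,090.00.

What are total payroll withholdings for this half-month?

1,214.05

Regional Income Tax: taxable = 5,090.00 − 3×90.00 = 4,820.00
  240.00 + 15% × (4,820.00 − 4,000.00) = 240.00 + 15% × 820.00 = 363.00
Unemployment Insurance: 6.62% × 5,090.00 = 336.96
Pension Levy: 6.8% × 5,090.00 = 346.12
Transit Levy: 3.3% × 5,090.00 = 167.97
Total: 363.00 + 336.96 + 346.12 + 167.97 = 1,214.05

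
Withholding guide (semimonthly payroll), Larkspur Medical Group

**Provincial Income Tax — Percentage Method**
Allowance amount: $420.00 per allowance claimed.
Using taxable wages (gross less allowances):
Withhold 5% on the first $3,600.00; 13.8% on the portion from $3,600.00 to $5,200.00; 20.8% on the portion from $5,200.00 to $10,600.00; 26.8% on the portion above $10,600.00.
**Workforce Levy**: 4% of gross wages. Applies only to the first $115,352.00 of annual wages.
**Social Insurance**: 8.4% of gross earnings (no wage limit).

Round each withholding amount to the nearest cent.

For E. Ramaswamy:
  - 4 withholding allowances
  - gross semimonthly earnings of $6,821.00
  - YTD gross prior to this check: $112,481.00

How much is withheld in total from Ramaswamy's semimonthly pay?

$1,080.46

Provincial Income Tax: taxable = $6,821.00 − 4×$420.00 = $5,141.00
  $180.00 + 13.8% × ($5,141.00 − $3,600.00) = $180.00 + 13.8% × $1,541.00 = $392.66
Workforce Levy: cap $115,352.00 − YTD $112,481.00 = $2,871.00 subject; 4% × $2,871.00 = $114.84
Social Insurance: 8.4% × $6,821.00 = $572.96
Total: $392.66 + $114.84 + $572.96 = $1,080.46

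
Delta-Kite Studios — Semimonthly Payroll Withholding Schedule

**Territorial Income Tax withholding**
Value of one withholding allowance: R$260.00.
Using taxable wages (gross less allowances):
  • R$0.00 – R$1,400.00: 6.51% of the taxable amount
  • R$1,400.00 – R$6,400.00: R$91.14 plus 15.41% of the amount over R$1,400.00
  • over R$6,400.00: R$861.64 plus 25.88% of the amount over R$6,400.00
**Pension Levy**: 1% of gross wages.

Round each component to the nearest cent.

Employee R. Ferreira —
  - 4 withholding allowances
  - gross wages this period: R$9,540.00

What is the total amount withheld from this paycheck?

Territorial Income Tax: taxable = R$9,540.00 − 4×R$260.00 = R$8,500.00
  R$861.64 + 25.88% × (R$8,500.00 − R$6,400.00) = R$861.64 + 25.88% × R$2,100.00 = R$1,405.12
Pension Levy: 1% × R$9,540.00 = R$95.40
Total: R$1,405.12 + R$95.40 = R$1,500.52

R$1,500.52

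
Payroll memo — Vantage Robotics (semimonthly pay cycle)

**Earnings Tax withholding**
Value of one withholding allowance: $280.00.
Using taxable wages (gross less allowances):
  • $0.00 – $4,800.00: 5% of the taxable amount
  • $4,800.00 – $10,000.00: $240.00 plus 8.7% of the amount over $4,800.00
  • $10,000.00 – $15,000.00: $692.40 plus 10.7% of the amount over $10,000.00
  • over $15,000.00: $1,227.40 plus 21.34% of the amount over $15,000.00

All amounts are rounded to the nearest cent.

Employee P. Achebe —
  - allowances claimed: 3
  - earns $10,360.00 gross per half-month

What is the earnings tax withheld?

Earnings Tax: taxable = $10,360.00 − 3×$280.00 = $9,520.00
  $240.00 + 8.7% × ($9,520.00 − $4,800.00) = $240.00 + 8.7% × $4,720.00 = $650.64

$650.64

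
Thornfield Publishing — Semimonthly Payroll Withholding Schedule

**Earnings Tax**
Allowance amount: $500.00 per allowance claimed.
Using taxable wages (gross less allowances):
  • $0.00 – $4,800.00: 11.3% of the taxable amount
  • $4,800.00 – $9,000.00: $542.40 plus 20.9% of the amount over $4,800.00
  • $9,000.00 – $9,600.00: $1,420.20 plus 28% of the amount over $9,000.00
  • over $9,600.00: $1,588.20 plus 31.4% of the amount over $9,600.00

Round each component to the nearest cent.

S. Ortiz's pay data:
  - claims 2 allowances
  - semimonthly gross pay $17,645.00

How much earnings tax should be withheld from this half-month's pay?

Earnings Tax: taxable = $17,645.00 − 2×$500.00 = $16,645.00
  $1,588.20 + 31.4% × ($16,645.00 − $9,600.00) = $1,588.20 + 31.4% × $7,045.00 = $3,800.33

$3,800.33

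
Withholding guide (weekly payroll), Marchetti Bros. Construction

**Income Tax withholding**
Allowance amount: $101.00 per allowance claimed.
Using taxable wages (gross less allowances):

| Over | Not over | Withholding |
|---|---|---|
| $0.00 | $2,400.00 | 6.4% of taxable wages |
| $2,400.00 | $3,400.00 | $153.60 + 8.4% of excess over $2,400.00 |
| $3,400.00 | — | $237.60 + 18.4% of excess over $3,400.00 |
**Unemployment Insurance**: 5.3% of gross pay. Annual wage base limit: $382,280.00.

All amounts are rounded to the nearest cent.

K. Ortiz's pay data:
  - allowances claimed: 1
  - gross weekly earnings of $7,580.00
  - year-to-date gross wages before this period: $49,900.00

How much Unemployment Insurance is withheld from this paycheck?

Unemployment Insurance: 5.3% × $7,580.00 = $401.74

$401.74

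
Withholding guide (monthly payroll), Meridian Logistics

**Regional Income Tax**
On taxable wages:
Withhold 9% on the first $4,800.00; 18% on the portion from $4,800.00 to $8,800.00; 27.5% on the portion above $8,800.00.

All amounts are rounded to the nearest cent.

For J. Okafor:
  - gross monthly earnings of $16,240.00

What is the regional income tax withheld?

Regional Income Tax: taxable = $16,240.00
  $1,152.00 + 27.5% × ($16,240.00 − $8,800.00) = $1,152.00 + 27.5% × $7,440.00 = $3,198.00

$3,198.00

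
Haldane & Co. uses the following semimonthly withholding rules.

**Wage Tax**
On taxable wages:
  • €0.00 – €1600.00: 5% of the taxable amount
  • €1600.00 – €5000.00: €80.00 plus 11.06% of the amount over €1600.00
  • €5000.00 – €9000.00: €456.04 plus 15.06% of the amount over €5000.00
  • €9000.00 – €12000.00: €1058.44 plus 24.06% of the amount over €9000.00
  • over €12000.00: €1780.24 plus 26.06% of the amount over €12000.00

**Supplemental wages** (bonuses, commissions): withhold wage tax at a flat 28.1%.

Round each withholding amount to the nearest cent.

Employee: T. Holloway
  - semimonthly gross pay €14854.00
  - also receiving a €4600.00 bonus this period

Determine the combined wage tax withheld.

Wage Tax: taxable = €14854.00
  €1780.24 + 26.06% × (€14854.00 − €12000.00) = €1780.24 + 26.06% × €2854.00 = €2523.99
Supplemental (28.1% flat on bonus): 28.1% × €4600.00 = €1292.60
Total wage tax: €2523.99 + €1292.60 = €3816.59

€3816.59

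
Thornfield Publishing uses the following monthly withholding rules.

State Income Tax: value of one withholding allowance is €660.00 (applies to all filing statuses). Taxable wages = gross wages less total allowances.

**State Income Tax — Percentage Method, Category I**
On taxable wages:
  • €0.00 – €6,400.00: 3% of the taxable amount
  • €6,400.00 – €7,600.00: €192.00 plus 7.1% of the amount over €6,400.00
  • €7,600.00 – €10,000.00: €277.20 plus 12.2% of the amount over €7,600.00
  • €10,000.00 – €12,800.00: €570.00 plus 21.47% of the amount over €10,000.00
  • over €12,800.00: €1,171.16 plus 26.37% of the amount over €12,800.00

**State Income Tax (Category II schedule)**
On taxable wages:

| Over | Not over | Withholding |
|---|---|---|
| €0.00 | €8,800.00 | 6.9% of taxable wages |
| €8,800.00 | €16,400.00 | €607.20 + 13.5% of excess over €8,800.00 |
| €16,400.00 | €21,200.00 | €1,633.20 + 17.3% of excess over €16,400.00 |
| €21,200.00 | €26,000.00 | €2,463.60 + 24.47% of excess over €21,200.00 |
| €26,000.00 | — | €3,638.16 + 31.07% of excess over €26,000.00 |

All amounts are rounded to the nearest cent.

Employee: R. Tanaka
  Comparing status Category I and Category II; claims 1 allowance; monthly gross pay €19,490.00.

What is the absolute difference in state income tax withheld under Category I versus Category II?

State Income Tax (Category I): taxable = €19,490.00 − 1×€660.00 = €18,830.00
  €1,171.16 + 26.37% × (€18,830.00 − €12,800.00) = €1,171.16 + 26.37% × €6,030.00 = €2,761.27
State Income Tax (Category II): taxable = €19,490.00 − 1×€660.00 = €18,830.00
  €1,633.20 + 17.3% × (€18,830.00 − €16,400.00) = €1,633.20 + 17.3% × €2,430.00 = €2,053.59
Difference: |€2,761.27 − €2,053.59| = €707.68 (higher under Category I)

€707.68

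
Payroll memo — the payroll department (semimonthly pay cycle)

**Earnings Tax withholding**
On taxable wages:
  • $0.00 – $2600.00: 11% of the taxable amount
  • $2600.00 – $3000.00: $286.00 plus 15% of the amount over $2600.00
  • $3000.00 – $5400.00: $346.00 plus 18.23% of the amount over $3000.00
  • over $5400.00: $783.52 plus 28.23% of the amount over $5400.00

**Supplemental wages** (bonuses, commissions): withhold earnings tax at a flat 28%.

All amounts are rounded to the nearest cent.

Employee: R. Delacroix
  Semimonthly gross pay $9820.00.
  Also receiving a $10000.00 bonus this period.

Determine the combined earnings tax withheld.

$4831.29

Earnings Tax: taxable = $9820.00
  $783.52 + 28.23% × ($9820.00 − $5400.00) = $783.52 + 28.23% × $4420.00 = $2031.29
Supplemental (28% flat on bonus): 28% × $10000.00 = $2800.00
Total earnings tax: $2031.29 + $2800.00 = $4831.29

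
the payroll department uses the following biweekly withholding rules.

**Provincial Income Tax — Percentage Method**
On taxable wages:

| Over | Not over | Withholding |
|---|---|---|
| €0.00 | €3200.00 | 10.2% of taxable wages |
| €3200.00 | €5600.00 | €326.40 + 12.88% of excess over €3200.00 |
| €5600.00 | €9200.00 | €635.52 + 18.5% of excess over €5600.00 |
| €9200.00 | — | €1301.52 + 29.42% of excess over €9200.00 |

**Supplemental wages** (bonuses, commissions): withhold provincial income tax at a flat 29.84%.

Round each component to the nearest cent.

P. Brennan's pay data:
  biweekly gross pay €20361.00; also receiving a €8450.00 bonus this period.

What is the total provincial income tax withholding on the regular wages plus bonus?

Provincial Income Tax: taxable = €20361.00
  €1301.52 + 29.42% × (€20361.00 − €9200.00) = €1301.52 + 29.42% × €11161.00 = €4585.09
Supplemental (29.84% flat on bonus): 29.84% × €8450.00 = €2521.48
Total provincial income tax: €4585.09 + €2521.48 = €7106.57

€7106.57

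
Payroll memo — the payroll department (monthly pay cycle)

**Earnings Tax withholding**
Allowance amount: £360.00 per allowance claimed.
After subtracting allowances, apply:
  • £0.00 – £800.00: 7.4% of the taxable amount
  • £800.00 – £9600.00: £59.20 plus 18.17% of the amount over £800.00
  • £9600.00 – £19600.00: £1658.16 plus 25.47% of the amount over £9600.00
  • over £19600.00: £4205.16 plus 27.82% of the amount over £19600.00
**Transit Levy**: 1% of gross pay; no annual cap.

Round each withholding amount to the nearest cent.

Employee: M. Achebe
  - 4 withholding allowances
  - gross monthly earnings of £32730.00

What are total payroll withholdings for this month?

Earnings Tax: taxable = £32730.00 − 4×£360.00 = £31290.00
  £4205.16 + 27.82% × (£31290.00 − £19600.00) = £4205.16 + 27.82% × £11690.00 = £7457.32
Transit Levy: 1% × £32730.00 = £327.30
Total: £7457.32 + £327.30 = £7784.62

£7784.62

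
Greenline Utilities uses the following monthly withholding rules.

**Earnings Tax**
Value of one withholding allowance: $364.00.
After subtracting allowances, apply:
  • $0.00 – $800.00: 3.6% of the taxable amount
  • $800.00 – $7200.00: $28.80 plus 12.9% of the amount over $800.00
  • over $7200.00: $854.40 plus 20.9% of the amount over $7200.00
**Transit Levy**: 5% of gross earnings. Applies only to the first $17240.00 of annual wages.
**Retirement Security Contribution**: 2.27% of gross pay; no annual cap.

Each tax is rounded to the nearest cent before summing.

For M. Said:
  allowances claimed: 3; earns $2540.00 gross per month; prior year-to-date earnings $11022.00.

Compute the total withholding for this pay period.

$297.05

Earnings Tax: taxable = $2540.00 − 3×$364.00 = $1448.00
  $28.80 + 12.9% × ($1448.00 − $800.00) = $28.80 + 12.9% × $648.00 = $112.39
Transit Levy: 5% × $2540.00 = $127.00
Retirement Security Contribution: 2.27% × $2540.00 = $57.66
Total: $112.39 + $127.00 + $57.66 = $297.05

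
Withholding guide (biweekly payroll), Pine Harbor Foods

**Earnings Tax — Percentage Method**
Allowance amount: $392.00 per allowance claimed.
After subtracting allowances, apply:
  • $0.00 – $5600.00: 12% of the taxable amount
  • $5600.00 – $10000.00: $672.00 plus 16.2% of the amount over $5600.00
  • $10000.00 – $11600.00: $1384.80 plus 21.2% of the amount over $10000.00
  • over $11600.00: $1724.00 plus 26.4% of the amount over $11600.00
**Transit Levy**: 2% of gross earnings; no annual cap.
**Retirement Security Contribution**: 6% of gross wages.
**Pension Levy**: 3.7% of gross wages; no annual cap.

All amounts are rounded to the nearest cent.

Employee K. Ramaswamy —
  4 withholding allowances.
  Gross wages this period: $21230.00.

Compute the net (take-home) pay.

Earnings Tax: taxable = $21230.00 − 4×$392.00 = $19662.00
  $1724.00 + 26.4% × ($19662.00 − $11600.00) = $1724.00 + 26.4% × $8062.00 = $3852.37
Transit Levy: 2% × $21230.00 = $424.60
Retirement Security Contribution: 6% × $21230.00 = $1273.80
Pension Levy: 3.7% × $21230.00 = $785.51
Total withheld: $3852.37 + $424.60 + $1273.80 + $785.51 = $6336.28
Net pay: $21230.00 − $6336.28 = $14893.72

$14893.72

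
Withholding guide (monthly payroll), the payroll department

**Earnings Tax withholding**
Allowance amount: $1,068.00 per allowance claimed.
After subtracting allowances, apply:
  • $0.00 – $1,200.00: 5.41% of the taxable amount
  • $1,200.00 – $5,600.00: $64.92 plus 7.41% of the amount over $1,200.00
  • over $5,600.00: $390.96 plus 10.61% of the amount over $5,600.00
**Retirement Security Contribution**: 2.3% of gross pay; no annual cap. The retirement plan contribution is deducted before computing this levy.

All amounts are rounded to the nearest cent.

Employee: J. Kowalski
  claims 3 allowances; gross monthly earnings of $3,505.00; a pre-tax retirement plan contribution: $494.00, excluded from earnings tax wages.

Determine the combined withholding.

Earnings Tax: taxable = $3,505.00 − $494.00 − 3×$1,068.00 = $-193.00
  Taxable ≤ 0 → $0.00
Retirement Security Contribution: 2.3% × $3,011.00 = $69.25
Total: $0.00 + $69.25 = $69.25

$69.25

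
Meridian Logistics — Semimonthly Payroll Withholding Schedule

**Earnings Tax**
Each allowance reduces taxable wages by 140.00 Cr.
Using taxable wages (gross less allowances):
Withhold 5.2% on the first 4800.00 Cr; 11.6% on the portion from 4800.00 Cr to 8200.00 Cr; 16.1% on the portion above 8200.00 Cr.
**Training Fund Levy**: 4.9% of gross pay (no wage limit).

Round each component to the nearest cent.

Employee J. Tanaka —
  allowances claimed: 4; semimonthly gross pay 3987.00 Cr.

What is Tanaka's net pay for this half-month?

3613.44 Cr

Earnings Tax: taxable = 3987.00 Cr − 4×140.00 Cr = 3427.00 Cr
  5.2% × 3427.00 Cr = 178.20 Cr
Training Fund Levy: 4.9% × 3987.00 Cr = 195.36 Cr
Total withheld: 178.20 Cr + 195.36 Cr = 373.56 Cr
Net pay: 3987.00 Cr − 373.56 Cr = 3613.44 Cr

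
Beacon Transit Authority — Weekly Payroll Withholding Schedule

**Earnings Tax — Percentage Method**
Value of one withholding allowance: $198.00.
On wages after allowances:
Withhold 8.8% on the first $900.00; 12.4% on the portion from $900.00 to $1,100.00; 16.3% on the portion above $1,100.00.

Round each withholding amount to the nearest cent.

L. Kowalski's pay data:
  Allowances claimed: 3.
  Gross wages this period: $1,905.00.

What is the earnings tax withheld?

$138.39

Earnings Tax: taxable = $1,905.00 − 3×$198.00 = $1,311.00
  $104.00 + 16.3% × ($1,311.00 − $1,100.00) = $104.00 + 16.3% × $211.00 = $138.39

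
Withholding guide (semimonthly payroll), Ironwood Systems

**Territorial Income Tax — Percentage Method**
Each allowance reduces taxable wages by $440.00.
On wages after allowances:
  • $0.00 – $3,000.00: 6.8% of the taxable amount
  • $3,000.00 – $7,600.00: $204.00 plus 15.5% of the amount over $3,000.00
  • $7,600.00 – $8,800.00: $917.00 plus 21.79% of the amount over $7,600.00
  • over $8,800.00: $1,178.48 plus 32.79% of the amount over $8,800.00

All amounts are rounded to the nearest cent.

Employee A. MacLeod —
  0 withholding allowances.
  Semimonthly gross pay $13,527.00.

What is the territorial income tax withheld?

$2,728.46

Territorial Income Tax: taxable = $13,527.00
  $1,178.48 + 32.79% × ($13,527.00 − $8,800.00) = $1,178.48 + 32.79% × $4,727.00 = $2,728.46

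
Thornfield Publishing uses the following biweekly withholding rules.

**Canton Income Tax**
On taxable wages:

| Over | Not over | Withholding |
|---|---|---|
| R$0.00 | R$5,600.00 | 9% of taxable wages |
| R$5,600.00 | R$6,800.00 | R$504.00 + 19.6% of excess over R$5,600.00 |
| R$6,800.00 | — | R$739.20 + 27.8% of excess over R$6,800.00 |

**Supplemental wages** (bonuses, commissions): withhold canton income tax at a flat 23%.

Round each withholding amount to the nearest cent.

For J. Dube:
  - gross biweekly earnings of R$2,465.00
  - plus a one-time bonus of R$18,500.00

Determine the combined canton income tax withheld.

R$4,476.85

Canton Income Tax: taxable = R$2,465.00
  9% × R$2,465.00 = R$221.85
Supplemental (23% flat on bonus): 23% × R$18,500.00 = R$4,255.00
Total canton income tax: R$221.85 + R$4,255.00 = R$4,476.85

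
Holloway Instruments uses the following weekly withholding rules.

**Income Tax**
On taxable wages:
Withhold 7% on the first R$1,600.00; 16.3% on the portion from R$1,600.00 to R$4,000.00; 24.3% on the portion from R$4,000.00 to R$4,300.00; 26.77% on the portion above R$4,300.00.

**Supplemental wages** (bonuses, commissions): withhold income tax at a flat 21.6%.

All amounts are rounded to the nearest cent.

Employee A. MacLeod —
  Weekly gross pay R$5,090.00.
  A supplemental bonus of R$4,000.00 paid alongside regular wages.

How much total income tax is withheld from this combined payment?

R$1,651.58

Income Tax: taxable = R$5,090.00
  R$576.10 + 26.77% × (R$5,090.00 − R$4,300.00) = R$576.10 + 26.77% × R$790.00 = R$787.58
Supplemental (21.6% flat on bonus): 21.6% × R$4,000.00 = R$864.00
Total income tax: R$787.58 + R$864.00 = R$1,651.58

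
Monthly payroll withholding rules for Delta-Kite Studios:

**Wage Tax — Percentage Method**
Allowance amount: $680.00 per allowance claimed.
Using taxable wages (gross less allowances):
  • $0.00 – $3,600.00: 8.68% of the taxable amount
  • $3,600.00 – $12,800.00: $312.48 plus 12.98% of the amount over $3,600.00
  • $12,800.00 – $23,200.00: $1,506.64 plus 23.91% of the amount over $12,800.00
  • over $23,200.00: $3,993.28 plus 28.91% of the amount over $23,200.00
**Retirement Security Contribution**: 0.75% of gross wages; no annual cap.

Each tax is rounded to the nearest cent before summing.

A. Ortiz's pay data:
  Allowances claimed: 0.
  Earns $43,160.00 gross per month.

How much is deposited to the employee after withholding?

Wage Tax: taxable = $43,160.00
  $3,993.28 + 28.91% × ($43,160.00 − $23,200.00) = $3,993.28 + 28.91% × $19,960.00 = $9,763.72
Retirement Security Contribution: 0.75% × $43,160.00 = $323.70
Total withheld: $9,763.72 + $323.70 = $10,087.42
Net pay: $43,160.00 − $10,087.42 = $33,072.58

$33,072.58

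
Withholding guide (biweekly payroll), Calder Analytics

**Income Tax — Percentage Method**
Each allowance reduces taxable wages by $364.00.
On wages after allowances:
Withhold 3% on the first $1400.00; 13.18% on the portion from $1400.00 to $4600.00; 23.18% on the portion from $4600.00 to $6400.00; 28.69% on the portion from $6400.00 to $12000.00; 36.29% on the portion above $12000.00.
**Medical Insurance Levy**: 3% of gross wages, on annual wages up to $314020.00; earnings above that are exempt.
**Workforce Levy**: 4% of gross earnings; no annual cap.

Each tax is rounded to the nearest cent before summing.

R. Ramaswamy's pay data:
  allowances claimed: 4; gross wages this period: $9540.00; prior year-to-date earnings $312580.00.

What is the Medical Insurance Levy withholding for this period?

$43.20

Medical Insurance Levy: cap $314020.00 − YTD $312580.00 = $1440.00 subject; 3% × $1440.00 = $43.20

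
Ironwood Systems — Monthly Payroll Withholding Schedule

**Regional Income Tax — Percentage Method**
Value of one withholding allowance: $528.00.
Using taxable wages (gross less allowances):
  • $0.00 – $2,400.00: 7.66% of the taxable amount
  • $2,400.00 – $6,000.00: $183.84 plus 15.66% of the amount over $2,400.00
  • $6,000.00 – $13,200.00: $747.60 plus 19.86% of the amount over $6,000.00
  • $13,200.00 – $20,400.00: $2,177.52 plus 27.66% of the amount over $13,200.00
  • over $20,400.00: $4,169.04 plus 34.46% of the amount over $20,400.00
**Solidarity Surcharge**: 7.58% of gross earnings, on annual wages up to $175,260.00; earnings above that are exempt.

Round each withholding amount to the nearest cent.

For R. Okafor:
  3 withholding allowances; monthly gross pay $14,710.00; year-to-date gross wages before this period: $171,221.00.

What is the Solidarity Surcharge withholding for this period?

Solidarity Surcharge: cap $175,260.00 − YTD $171,221.00 = $4,039.00 subject; 7.58% × $4,039.00 = $306.16

$306.16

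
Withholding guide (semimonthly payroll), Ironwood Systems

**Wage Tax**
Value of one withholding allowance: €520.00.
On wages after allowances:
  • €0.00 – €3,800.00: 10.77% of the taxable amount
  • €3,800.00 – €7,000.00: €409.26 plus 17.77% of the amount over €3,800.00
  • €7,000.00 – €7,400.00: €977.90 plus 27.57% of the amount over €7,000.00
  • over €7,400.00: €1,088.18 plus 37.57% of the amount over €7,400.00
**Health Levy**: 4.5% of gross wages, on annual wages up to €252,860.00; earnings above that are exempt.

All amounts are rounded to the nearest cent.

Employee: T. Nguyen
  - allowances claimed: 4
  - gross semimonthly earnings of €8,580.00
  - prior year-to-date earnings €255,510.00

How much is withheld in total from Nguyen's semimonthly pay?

Wage Tax: taxable = €8,580.00 − 4×€520.00 = €6,500.00
  €409.26 + 17.77% × (€6,500.00 − €3,800.00) = €409.26 + 17.77% × €2,700.00 = €889.05
Health Levy: YTD €255,510.00 ≥ cap €252,860.00 → €0.00
Total: €889.05 + €0.00 = €889.05

€889.05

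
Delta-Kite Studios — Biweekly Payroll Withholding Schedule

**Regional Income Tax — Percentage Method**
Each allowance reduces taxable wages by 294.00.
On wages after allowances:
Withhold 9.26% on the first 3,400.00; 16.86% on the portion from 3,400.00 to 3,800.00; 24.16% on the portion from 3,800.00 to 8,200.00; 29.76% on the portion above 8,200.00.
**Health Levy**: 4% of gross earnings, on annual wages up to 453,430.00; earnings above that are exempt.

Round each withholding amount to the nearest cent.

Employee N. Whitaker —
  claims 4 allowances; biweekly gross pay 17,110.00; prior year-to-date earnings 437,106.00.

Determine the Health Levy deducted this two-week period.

652.96

Health Levy: cap 453,430.00 − YTD 437,106.00 = 16,324.00 subject; 4% × 16,324.00 = 652.96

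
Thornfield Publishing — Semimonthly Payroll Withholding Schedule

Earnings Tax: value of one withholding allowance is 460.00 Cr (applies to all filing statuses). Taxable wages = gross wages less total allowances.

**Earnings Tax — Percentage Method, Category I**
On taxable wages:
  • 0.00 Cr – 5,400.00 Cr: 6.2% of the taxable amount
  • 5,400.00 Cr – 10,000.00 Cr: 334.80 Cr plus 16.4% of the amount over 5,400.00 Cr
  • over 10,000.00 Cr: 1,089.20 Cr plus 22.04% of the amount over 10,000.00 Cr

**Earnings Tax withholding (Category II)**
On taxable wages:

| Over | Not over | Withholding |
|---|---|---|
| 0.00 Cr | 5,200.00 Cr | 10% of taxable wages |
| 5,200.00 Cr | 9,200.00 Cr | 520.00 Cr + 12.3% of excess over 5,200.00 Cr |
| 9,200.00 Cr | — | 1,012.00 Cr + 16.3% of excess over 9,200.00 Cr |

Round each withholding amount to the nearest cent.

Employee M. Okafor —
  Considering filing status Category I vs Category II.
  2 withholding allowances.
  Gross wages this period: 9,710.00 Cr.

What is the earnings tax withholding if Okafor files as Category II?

961.57 Cr

Earnings Tax (Category II): taxable = 9,710.00 Cr − 2×460.00 Cr = 8,790.00 Cr
  520.00 Cr + 12.3% × (8,790.00 Cr − 5,200.00 Cr) = 520.00 Cr + 12.3% × 3,590.00 Cr = 961.57 Cr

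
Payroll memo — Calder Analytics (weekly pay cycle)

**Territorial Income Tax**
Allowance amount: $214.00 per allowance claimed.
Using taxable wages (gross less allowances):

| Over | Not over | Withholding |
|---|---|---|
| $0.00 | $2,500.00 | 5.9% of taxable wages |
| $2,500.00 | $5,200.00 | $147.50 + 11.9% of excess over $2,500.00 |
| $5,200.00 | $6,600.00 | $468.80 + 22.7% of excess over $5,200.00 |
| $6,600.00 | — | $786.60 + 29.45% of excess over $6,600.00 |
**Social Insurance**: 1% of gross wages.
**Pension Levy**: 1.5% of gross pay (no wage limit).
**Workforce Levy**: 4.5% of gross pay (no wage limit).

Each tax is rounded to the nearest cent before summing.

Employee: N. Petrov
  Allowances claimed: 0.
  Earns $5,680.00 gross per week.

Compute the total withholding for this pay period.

$975.36

Territorial Income Tax: taxable = $5,680.00
  $468.80 + 22.7% × ($5,680.00 − $5,200.00) = $468.80 + 22.7% × $480.00 = $577.76
Social Insurance: 1% × $5,680.00 = $56.80
Pension Levy: 1.5% × $5,680.00 = $85.20
Workforce Levy: 4.5% × $5,680.00 = $255.60
Total: $577.76 + $56.80 + $85.20 + $255.60 = $975.36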